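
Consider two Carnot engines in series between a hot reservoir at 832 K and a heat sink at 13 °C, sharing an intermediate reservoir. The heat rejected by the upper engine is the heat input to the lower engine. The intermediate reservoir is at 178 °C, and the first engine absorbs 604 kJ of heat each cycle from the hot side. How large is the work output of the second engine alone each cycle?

T_C = 13 °C → 13 + 273.15 = 286.15 K.
T_m = 178 °C → 178 + 273.15 = 451.15 K.
Heat entering the second stage: Q_m = Q_H·(T_m/T_H) = 604 × 451.15/832.00 = 327.5 kJ.
Second-stage efficiency η₂ = 1 − T_C/T_m = 1 − 286.15/451.15 = 0.3657, so W₂ = η₂·Q_m = 119.8 kJ.

W₂ ≈ 119.8 kJ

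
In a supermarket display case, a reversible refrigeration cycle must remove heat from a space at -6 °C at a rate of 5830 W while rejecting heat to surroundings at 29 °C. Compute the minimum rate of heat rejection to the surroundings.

T_H = 29 °C → 29 + 273.15 = 302.15 K.
T_C = -6 °C → -6 + 273.15 = 267.15 K.
For a reversible cycle Q_H/Q_C = T_H/T_C, so Q_H = Q_C·T_H/T_C = 5830 × 302.15/267.15 = 6594 W.

Q̇_H ≈ 6594 W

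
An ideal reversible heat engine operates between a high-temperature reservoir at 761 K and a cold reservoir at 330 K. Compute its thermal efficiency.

η ≈ 0.566

η_rev = 1 − T_C/T_H = 1 − 330.00/761.00 = 0.566.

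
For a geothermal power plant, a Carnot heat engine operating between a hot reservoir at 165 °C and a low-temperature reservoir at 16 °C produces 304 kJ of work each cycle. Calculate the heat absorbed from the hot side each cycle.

Q_H ≈ 893.9 kJ

T_H = 165 °C → 165 + 273.15 = 438.15 K.
T_C = 16 °C → 16 + 273.15 = 289.15 K.
The Carnot efficiency is η = 1 − T_C/T_H = 1 − 289.15/438.15 = 0.3401.
Q_H = W/η = 304/0.3401 = 893.9 kJ.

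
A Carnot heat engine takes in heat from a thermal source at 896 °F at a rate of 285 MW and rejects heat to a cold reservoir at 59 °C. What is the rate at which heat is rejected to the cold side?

Q̇_C ≈ 125.7 MW

T_H = 896 °F → (896 − 32) × 5/9 = 480.00 °C = 753.15 K.
T_C = 59 °C → 59 + 273.15 = 332.15 K.
Carnot efficiency: η = 1 − T_C/T_H = 1 − 332.15/753.15 = 0.5590.
For a reversible cycle Q_C/Q_H = T_C/T_H, so Q_C = 285 × 332.15/753.15 = 125.7 MW.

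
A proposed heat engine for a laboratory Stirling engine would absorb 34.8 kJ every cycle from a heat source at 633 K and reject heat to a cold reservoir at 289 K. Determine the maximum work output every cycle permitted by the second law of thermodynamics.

The upper bound on efficiency is η_max = 1 − T_C/T_H = 1 − 289.00/633.00 = 0.5434.
W_max = η_max · Q_H = 0.5434 × 34.8 = 18.9 kJ.

W_max ≈ 18.9 kJ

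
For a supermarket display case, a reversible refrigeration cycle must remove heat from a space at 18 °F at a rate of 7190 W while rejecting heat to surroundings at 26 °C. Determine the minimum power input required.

T_H = 26 °C → 26 + 273.15 = 299.15 K.
T_C = 18 °F → (18 − 32) × 5/9 = -7.78 °C = 265.37 K.
For a reversible refrigerator, COP_R = T_C/(T_H − T_C) = 265.37/33.78 = 7.8564.
W = Q_C/COP_R = 7190/7.8564 = 915 W.

Ẇ_in ≈ 915 W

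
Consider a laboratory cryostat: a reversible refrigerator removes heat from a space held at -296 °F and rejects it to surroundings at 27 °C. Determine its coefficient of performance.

T_H = 27 °C → 27 + 273.15 = 300.15 K.
T_C = -296 °F → (-296 − 32) × 5/9 = -182.22 °C = 90.93 K.
The reversible coefficient of performance is COP_R = T_C/(T_H − T_C) = 90.93/(300.15 − 90.93) = 0.435.

COP_R ≈ 0.435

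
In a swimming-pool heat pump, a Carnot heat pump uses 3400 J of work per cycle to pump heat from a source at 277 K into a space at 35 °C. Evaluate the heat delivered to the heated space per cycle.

T_H = 35 °C → 35 + 273.15 = 308.15 K.
COP_HP = T_H/(T_H − T_C) = 308.15/31.15 = 9.8925.
Q_H = COP_HP · W = 9.8925 × 3400 = 33600 J.

Q_H ≈ 33600 J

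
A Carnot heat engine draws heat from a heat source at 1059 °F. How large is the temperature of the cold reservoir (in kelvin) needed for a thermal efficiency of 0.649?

T_C ≈ 296 K

T_H = 1059 °F → (1059 − 32) × 5/9 = 570.56 °C = 843.71 K.
From η = 1 − T_C/T_H, T_C = T_H·(1 − η) = 843.71 × (1 − 0.649) = 296 K.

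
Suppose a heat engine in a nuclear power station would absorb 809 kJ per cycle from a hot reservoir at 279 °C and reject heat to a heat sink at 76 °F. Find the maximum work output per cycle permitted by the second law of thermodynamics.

W_max ≈ 373.0 kJ

T_H = 279 °C → 279 + 273.15 = 552.15 K.
T_C = 76 °F → (76 − 32) × 5/9 = 24.44 °C = 297.59 K.
No engine can exceed the Carnot limit: η_max = 1 − T_C/T_H = 1 − 297.59/552.15 = 0.4610.
W_max = η_max · Q_H = 0.4610 × 809 = 373.0 kJ.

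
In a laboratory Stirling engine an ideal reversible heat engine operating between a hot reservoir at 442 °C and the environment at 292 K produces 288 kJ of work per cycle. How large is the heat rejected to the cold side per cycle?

T_H = 442 °C → 442 + 273.15 = 715.15 K.
The Carnot efficiency is η = 1 − T_C/T_H = 1 − 292.00/715.15 = 0.5917.
Since Q_C/Q_H = T_C/T_H and Q_H = W/η, Q_C = W·T_C/(T_H − T_C) = 288 × 292.00/423.15 = 199 kJ.

Q_C ≈ 199 kJ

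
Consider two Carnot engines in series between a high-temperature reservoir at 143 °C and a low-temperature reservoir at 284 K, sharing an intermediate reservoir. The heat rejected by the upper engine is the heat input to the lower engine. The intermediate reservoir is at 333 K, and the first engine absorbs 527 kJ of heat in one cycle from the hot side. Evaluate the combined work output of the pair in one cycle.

T_H = 143 °C → 143 + 273.15 = 416.15 K.
Two reversible stages in series are equivalent to a single Carnot engine between T_H and T_C, so η_total = 1 − T_C/T_H = 1 − 284.00/416.15 = 0.3176.
W_total = η_total · Q_H = 0.3176 × 527 = 167 kJ.

W_total ≈ 167 kJ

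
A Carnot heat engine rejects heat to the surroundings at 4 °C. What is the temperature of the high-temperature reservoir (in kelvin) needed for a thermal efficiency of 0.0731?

T_H ≈ 299.0 K

T_C = 4 °C → 4 + 273.15 = 277.15 K.
From η = 1 − T_C/T_H, solving for T_H gives T_H = T_C/(1 − η) = 277.15/(1 − 0.0731) = 299.0 K.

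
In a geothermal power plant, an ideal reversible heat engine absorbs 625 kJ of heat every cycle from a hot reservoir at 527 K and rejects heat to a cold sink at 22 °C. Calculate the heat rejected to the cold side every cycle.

Q_C ≈ 350 kJ

T_C = 22 °C → 22 + 273.15 = 295.15 K.
Since the cycle is reversible, η = 1 − T_C/T_H = 1 − 295.15/527.00 = 0.4399.
For a reversible cycle Q_C/Q_H = T_C/T_H, so Q_C = 625 × 295.15/527.00 = 350 kJ.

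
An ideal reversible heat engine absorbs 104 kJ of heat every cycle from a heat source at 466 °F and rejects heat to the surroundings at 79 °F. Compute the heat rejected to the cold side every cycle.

Q_C ≈ 60.5 kJ

T_H = 466 °F → (466 − 32) × 5/9 = 241.11 °C = 514.26 K.
T_C = 79 °F → (79 − 32) × 5/9 = 26.11 °C = 299.26 K.
The Carnot efficiency is η = 1 − T_C/T_H = 1 − 299.26/514.26 = 0.4181.
For a reversible cycle Q_C/Q_H = T_C/T_H, so Q_C = 104 × 299.26/514.26 = 60.5 kJ.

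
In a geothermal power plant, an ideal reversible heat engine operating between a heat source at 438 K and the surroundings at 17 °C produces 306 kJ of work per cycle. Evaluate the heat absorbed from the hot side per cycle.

T_C = 17 °C → 17 + 273.15 = 290.15 K.
For a reversible engine, η = 1 − T_C/T_H = 1 − 290.15/438.00 = 0.3376.
Q_H = W/η = 306/0.3376 = 907 kJ.

Q_H ≈ 907 kJ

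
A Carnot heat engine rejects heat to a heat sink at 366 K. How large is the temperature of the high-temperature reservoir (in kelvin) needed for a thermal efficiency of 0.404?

T_H ≈ 614 K

From η = 1 − T_C/T_H, solving for T_H gives T_H = T_C/(1 − η) = 366.00/(1 − 0.404) = 614 K.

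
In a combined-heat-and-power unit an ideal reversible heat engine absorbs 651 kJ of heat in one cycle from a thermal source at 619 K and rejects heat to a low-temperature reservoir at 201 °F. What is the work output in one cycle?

W ≈ 265 kJ

T_C = 201 °F → (201 − 32) × 5/9 = 93.89 °C = 367.04 K.
The Carnot efficiency is η = 1 − T_C/T_H = 1 − 367.04/619.00 = 0.4070.
W = η·Q_H = 0.4070 × 651 = 265 kJ.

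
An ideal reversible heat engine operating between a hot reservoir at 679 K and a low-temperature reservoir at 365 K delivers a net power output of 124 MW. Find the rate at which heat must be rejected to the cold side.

Q̇_C ≈ 144.1 MW

Carnot efficiency: η = 1 − T_C/T_H = 1 − 365.00/679.00 = 0.4624.
Since Q_C/Q_H = T_C/T_H and Q_H = W/η, Q_C = W·T_C/(T_H − T_C) = 124 × 365.00/314.00 = 144.1 MW.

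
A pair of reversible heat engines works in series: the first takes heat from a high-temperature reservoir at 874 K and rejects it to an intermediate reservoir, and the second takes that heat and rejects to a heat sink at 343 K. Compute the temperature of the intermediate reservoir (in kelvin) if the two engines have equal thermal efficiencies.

Equal efficiencies require 1 − T_m/T_H = 1 − T_C/T_m, i.e. T_m/T_H = T_C/T_m, so T_m = √(T_H·T_C) = √(874.00 × 343.00) = 547.5 K.

T_m ≈ 547.5 K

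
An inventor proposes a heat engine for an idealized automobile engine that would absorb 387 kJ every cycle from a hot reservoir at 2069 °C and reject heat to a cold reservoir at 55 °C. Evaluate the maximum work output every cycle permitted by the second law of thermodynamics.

W_max ≈ 332.8 kJ

T_H = 2069 °C → 2069 + 273.15 = 2342.15 K.
T_C = 55 °C → 55 + 273.15 = 328.15 K.
The upper bound on efficiency is η_max = 1 − T_C/T_H = 1 − 328.15/2342.15 = 0.8599.
W_max = η_max · Q_H = 0.8599 × 387 = 332.8 kJ.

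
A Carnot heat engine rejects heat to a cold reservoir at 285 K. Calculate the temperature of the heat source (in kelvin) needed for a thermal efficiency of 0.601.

From η = 1 − T_C/T_H, solving for T_H gives T_H = T_C/(1 − η) = 285.00/(1 − 0.601) = 714 K.

T_H ≈ 714 K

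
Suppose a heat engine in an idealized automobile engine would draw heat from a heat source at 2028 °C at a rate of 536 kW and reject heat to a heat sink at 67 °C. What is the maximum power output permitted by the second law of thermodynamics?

T_H = 2028 °C → 2028 + 273.15 = 2301.15 K.
T_C = 67 °C → 67 + 273.15 = 340.15 K.
By the Carnot theorem, η_max = 1 − T_C/T_H = 1 − 340.15/2301.15 = 0.8522.
W_max = η_max · Q_H = 0.8522 × 536 = 456.8 kW.

Ẇ_max ≈ 456.8 kW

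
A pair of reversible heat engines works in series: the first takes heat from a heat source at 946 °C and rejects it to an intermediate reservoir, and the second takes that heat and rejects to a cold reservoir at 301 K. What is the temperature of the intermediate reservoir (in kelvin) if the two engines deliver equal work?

T_H = 946 °C → 946 + 273.15 = 1219.15 K.
For reversible stages Q_m = Q_H·(T_m/T_H). Setting W₁ = Q_H(1 − T_m/T_H) equal to W₂ = Q_m(1 − T_C/T_m) = Q_H·(T_m − T_C)/T_H gives T_H − T_m = T_m − T_C, so T_m = (T_H + T_C)/2 = (1219.15 + 301.00)/2 = 760.1 K.

T_m ≈ 760.1 K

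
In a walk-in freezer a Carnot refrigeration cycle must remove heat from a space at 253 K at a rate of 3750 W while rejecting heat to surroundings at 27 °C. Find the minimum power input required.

T_H = 27 °C → 27 + 273.15 = 300.15 K.
Carnot COP: COP_R = T_C/(T_H − T_C) = 253.00/47.15 = 5.3659.
W = Q_C/COP_R = 3750/5.3659 = 699 W.

Ẇ_in ≈ 699 W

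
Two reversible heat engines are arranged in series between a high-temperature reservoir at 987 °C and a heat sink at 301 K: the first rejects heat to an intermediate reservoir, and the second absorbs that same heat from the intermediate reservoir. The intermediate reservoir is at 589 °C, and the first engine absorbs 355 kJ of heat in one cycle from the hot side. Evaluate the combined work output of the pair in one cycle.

T_H = 987 °C → 987 + 273.15 = 1260.15 K.
Two reversible stages in series are equivalent to a single Carnot engine between T_H and T_C, so η_total = 1 − T_C/T_H = 1 − 301.00/1260.15 = 0.7611.
W_total = η_total · Q_H = 0.7611 × 355 = 270.2 kJ.

W_total ≈ 270.2 kJ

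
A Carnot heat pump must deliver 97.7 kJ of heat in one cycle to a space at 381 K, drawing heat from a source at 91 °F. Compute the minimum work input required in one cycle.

T_C = 91 °F → (91 − 32) × 5/9 = 32.78 °C = 305.93 K.
For a reversible heat pump, COP_HP = T_H/(T_H − T_C) = 381.00/75.07 = 5.0751.
W = Q_H/COP_HP = 97.7/5.0751 = 19.3 kJ.

W_in ≈ 19.3 kJ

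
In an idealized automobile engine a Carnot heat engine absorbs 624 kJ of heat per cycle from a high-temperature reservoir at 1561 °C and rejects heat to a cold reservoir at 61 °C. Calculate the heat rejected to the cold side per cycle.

Q_C ≈ 113.7 kJ

T_H = 1561 °C → 1561 + 273.15 = 1834.15 K.
T_C = 61 °C → 61 + 273.15 = 334.15 K.
For a reversible engine, η = 1 − T_C/T_H = 1 − 334.15/1834.15 = 0.8178.
For a reversible cycle Q_C/Q_H = T_C/T_H, so Q_C = 624 × 334.15/1834.15 = 113.7 kJ.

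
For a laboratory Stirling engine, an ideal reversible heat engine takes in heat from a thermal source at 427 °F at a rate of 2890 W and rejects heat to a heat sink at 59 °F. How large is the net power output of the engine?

Ẇ ≈ 1200 W

T_H = 427 °F → (427 − 32) × 5/9 = 219.44 °C = 492.59 K.
T_C = 59 °F → (59 − 32) × 5/9 = 15.00 °C = 288.15 K.
Carnot efficiency: η = 1 − T_C/T_H = 1 − 288.15/492.59 = 0.4150.
W = η·Q_H = 0.4150 × 2890 = 1200 W.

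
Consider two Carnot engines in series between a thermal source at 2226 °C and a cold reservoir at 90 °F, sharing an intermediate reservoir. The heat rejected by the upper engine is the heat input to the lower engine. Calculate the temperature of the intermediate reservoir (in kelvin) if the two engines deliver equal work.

T_m ≈ 1400 K

T_H = 2226 °C → 2226 + 273.15 = 2499.15 K.
T_C = 90 °F → (90 − 32) × 5/9 = 32.22 °C = 305.37 K.
For reversible stages Q_m = Q_H·(T_m/T_H). Setting W₁ = Q_H(1 − T_m/T_H) equal to W₂ = Q_m(1 − T_C/T_m) = Q_H·(T_m − T_C)/T_H gives T_H − T_m = T_m − T_C, so T_m = (T_H + T_C)/2 = (2499.15 + 305.37)/2 = 1400 K.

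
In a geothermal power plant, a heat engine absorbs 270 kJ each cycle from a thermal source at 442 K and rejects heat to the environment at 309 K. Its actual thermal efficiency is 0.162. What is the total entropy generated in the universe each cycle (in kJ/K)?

W = η·Q_H = 0.162 × 270 = 43.74 kJ, so Q_C = Q_H − W = 226.3 kJ.
The hot reservoir loses entropy Q_H/T_H = 270/442.00 = 0.6109 kJ/K; the cold reservoir gains Q_C/T_C = 226.3/309.00 = 0.7322 kJ/K.
ΔS_univ = −Q_H/T_H + Q_C/T_C = 0.1214 kJ/K (> 0, since η = 0.162 < η_Carnot = 0.301).

ΔS_univ ≈ 0.1214 kJ/K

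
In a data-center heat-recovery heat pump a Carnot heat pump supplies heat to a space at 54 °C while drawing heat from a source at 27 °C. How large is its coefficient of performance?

COP_HP ≈ 12.1

T_H = 54 °C → 54 + 273.15 = 327.15 K.
T_C = 27 °C → 27 + 273.15 = 300.15 K.
For a reversible heat pump, COP_HP = T_H/(T_H − T_C) = 327.15/(327.15 − 300.15) = 12.1.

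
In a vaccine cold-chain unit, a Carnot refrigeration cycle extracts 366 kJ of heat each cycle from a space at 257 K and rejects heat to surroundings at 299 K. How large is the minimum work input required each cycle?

COP_R = T_C/(T_H − T_C) = 257.00/42.00 = 6.1190.
W = Q_C/COP_R = 366/6.1190 = 59.8 kJ.

W_in ≈ 59.8 kJ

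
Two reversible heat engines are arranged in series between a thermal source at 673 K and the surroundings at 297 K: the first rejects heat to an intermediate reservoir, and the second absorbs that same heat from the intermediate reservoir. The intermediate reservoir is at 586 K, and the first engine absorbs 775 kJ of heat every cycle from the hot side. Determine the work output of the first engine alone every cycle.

W₁ ≈ 100 kJ

First-stage efficiency η₁ = 1 − T_m/T_H = 1 − 586.00/673.00 = 0.1293.
W₁ = η₁·Q_H = 0.1293 × 775 = 100 kJ.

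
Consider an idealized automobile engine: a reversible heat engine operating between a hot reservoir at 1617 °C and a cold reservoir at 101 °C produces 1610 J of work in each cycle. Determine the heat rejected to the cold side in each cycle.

T_H = 1617 °C → 1617 + 273.15 = 1890.15 K.
T_C = 101 °C → 101 + 273.15 = 374.15 K.
The Carnot efficiency is η = 1 − T_C/T_H = 1 − 374.15/1890.15 = 0.8021.
Since Q_C/Q_H = T_C/T_H and Q_H = W/η, Q_C = W·T_C/(T_H − T_C) = 1610 × 374.15/1516.00 = 397.3 J.

Q_C ≈ 397.3 J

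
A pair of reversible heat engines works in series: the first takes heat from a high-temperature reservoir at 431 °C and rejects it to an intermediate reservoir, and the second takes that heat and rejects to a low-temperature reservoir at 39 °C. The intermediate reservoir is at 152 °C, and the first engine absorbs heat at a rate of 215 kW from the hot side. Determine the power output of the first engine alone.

Ẇ₁ ≈ 85.19 kW

T_H = 431 °C → 431 + 273.15 = 704.15 K.
T_C = 39 °C → 39 + 273.15 = 312.15 K.
T_m = 152 °C → 152 + 273.15 = 425.15 K.
First-stage efficiency η₁ = 1 − T_m/T_H = 1 − 425.15/704.15 = 0.3962.
W₁ = η₁·Q_H = 0.3962 × 215 = 85.19 kW.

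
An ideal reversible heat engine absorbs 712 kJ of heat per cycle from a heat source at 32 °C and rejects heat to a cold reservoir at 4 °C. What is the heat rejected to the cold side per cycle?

T_H = 32 °C → 32 + 273.15 = 305.15 K.
T_C = 4 °C → 4 + 273.15 = 277.15 K.
For a reversible engine, η = 1 − T_C/T_H = 1 − 277.15/305.15 = 0.0918.
For a reversible cycle Q_C/Q_H = T_C/T_H, so Q_C = 712 × 277.15/305.15 = 646.7 kJ.

Q_C ≈ 646.7 kJ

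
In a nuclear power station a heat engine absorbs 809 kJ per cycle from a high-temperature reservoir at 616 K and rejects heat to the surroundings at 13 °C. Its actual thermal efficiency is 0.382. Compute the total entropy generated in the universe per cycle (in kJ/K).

ΔS_univ ≈ 0.4339 kJ/K

T_C = 13 °C → 13 + 273.15 = 286.15 K.
W = η·Q_H = 0.382 × 809 = 309.0 kJ, so Q_C = Q_H − W = 500.0 kJ.
Entropy balance on the reservoirs: −Q_H/T_H = -1.313 kJ/K, +Q_C/T_C = 1.747 kJ/K.
ΔS_univ = −Q_H/T_H + Q_C/T_C = 0.4339 kJ/K (> 0, since η = 0.382 < η_Carnot = 0.535).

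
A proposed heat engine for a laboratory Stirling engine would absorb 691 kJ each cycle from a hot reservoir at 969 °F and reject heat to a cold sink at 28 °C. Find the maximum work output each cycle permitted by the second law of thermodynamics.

W_max ≈ 429 kJ

T_H = 969 °F → (969 − 32) × 5/9 = 520.56 °C = 793.71 K.
T_C = 28 °C → 28 + 273.15 = 301.15 K.
The upper bound on efficiency is η_max = 1 − T_C/T_H = 1 − 301.15/793.71 = 0.6206.
W_max = η_max · Q_H = 0.6206 × 691 = 429 kJ.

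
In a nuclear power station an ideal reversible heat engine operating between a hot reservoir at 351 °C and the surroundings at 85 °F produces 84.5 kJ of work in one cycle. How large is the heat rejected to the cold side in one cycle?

Q_C ≈ 79.5 kJ

T_H = 351 °C → 351 + 273.15 = 624.15 K.
T_C = 85 °F → (85 − 32) × 5/9 = 29.44 °C = 302.59 K.
η_rev = 1 − T_C/T_H = 1 − 302.59/624.15 = 0.5152.
Since Q_C/Q_H = T_C/T_H and Q_H = W/η, Q_C = W·T_C/(T_H − T_C) = 84.5 × 302.59/321.56 = 79.5 kJ.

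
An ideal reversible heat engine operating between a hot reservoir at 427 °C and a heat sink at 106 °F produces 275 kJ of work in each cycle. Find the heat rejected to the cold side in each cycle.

T_H = 427 °C → 427 + 273.15 = 700.15 K.
T_C = 106 °F → (106 − 32) × 5/9 = 41.11 °C = 314.26 K.
η_rev = 1 − T_C/T_H = 1 − 314.26/700.15 = 0.5512.
Since Q_C/Q_H = T_C/T_H and Q_H = W/η, Q_C = W·T_C/(T_H − T_C) = 275 × 314.26/385.89 = 224.0 kJ.

Q_C ≈ 224.0 kJ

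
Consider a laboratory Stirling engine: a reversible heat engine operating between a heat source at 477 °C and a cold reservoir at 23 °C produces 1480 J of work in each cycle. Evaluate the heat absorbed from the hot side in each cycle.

Q_H ≈ 2450 J

T_H = 477 °C → 477 + 273.15 = 750.15 K.
T_C = 23 °C → 23 + 273.15 = 296.15 K.
The Carnot efficiency is η = 1 − T_C/T_H = 1 − 296.15/750.15 = 0.6052.
Q_H = W/η = 1480/0.6052 = 2450 J.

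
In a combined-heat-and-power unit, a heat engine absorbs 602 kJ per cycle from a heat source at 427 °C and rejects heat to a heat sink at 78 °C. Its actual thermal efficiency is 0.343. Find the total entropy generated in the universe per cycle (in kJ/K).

ΔS_univ ≈ 0.267 kJ/K

T_H = 427 °C → 427 + 273.15 = 700.15 K.
T_C = 78 °C → 78 + 273.15 = 351.15 K.
W = η·Q_H = 0.343 × 602 = 206.5 kJ, so Q_C = Q_H − W = 395.5 kJ.
Entropy balance on the reservoirs: −Q_H/T_H = -0.8598 kJ/K, +Q_C/T_C = 1.126 kJ/K.
ΔS_univ = −Q_H/T_H + Q_C/T_C = 0.267 kJ/K (> 0, since η = 0.343 < η_Carnot = 0.498).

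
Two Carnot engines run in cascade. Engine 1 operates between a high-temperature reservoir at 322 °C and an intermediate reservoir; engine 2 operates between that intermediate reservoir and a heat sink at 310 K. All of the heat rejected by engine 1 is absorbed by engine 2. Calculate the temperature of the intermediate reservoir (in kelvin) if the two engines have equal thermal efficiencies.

T_m ≈ 429.5 K

T_H = 322 °C → 322 + 273.15 = 595.15 K.
Equal efficiencies require 1 − T_m/T_H = 1 − T_C/T_m, i.e. T_m/T_H = T_C/T_m, so T_m = √(T_H·T_C) = √(595.15 × 310.00) = 429.5 K.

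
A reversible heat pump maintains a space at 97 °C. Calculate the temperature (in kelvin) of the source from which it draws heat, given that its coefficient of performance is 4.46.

T_C ≈ 287.2 K

T_H = 97 °C → 97 + 273.15 = 370.15 K.
COP_HP = T_H/(T_H − T_C) ⇒ T_C = T_H·(COP_HP − 1)/COP_HP = 370.15 × (4.46 − 1)/4.46 = 287.2 K.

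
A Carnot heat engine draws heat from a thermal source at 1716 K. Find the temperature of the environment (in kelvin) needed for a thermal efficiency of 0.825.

T_C ≈ 300.3 K

From η = 1 − T_C/T_H, T_C = T_H·(1 − η) = 1716.00 × (1 − 0.825) = 300.3 K.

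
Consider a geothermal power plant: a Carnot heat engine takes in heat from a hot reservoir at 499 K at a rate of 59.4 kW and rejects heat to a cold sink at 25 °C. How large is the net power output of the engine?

T_C = 25 °C → 25 + 273.15 = 298.15 K.
For a reversible engine, η = 1 − T_C/T_H = 1 − 298.15/499.00 = 0.4025.
W = η·Q_H = 0.4025 × 59.4 = 23.9 kW.

Ẇ ≈ 23.9 kW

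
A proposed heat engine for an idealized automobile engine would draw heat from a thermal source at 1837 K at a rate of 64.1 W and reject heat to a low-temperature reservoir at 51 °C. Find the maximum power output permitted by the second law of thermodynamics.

T_C = 51 °C → 51 + 273.15 = 324.15 K.
The second-law ceiling is the Carnot efficiency, η_max = 1 − T_C/T_H = 1 − 324.15/1837.00 = 0.8235.
W_max = η_max · Q_H = 0.8235 × 64.1 = 52.79 W.

Ẇ_max ≈ 52.79 W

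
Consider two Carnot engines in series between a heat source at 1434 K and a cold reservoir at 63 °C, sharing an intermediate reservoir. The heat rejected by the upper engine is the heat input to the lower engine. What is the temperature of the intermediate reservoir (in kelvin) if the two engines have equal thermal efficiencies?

T_C = 63 °C → 63 + 273.15 = 336.15 K.
Equal efficiencies require 1 − T_m/T_H = 1 − T_C/T_m, i.e. T_m/T_H = T_C/T_m, so T_m = √(T_H·T_C) = √(1434.00 × 336.15) = 694 K.

T_m ≈ 694 K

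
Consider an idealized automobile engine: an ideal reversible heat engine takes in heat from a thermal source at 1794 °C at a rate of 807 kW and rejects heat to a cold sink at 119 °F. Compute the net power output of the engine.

Ẇ ≈ 681 kW

T_H = 1794 °C → 1794 + 273.15 = 2067.15 K.
T_C = 119 °F → (119 − 32) × 5/9 = 48.33 °C = 321.48 K.
Since the cycle is reversible, η = 1 − T_C/T_H = 1 − 321.48/2067.15 = 0.8445.
W = η·Q_H = 0.8445 × 807 = 681 kW.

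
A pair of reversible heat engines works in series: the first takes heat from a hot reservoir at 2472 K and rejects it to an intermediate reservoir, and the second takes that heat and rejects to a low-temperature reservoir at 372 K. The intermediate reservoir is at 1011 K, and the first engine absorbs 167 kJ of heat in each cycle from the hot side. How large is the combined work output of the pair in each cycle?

W_total ≈ 142 kJ

Two reversible stages in series are equivalent to a single Carnot engine between T_H and T_C, so η_total = 1 − T_C/T_H = 1 − 372.00/2472.00 = 0.8495.
W_total = η_total · Q_H = 0.8495 × 167 = 142 kJ.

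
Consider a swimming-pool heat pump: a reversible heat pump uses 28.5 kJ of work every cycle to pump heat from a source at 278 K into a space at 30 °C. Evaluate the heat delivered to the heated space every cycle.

T_H = 30 °C → 30 + 273.15 = 303.15 K.
COP_HP = T_H/(T_H − T_C) = 303.15/25.15 = 12.0537.
Q_H = COP_HP · W = 12.0537 × 28.5 = 344 kJ.

Q_H ≈ 344 kJ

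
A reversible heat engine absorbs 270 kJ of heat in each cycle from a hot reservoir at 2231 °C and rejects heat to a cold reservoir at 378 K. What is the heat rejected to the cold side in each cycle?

T_H = 2231 °C → 2231 + 273.15 = 2504.15 K.
The Carnot efficiency is η = 1 − T_C/T_H = 1 − 378.00/2504.15 = 0.8491.
For a reversible cycle Q_C/Q_H = T_C/T_H, so Q_C = 270 × 378.00/2504.15 = 40.8 kJ.

Q_C ≈ 40.8 kJ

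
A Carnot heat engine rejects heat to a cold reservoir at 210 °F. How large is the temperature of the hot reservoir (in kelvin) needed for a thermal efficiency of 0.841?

T_C = 210 °F → (210 − 32) × 5/9 = 98.89 °C = 372.04 K.
From η = 1 − T_C/T_H, solving for T_H gives T_H = T_C/(1 − η) = 372.04/(1 − 0.841) = 2340 K.

T_H ≈ 2340 K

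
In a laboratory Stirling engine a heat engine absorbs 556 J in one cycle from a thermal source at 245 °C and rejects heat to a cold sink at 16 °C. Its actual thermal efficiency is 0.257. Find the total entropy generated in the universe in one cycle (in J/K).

T_H = 245 °C → 245 + 273.15 = 518.15 K.
T_C = 16 °C → 16 + 273.15 = 289.15 K.
W = η·Q_H = 0.257 × 556 = 142.9 J, so Q_C = Q_H − W = 413.1 J.
The hot reservoir loses entropy Q_H/T_H = 556/518.15 = 1.073 J/K; the cold reservoir gains Q_C/T_C = 413.1/289.15 = 1.429 J/K.
ΔS_univ = −Q_H/T_H + Q_C/T_C = 0.356 J/K (> 0, since η = 0.257 < η_Carnot = 0.442).

ΔS_univ ≈ 0.356 J/K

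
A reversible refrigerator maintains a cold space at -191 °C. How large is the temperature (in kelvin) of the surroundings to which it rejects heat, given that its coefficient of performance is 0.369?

T_H ≈ 304.8 K

T_C = -191 °C → -191 + 273.15 = 82.15 K.
COP_R = T_C/(T_H − T_C) ⇒ T_H = T_C·(1 + 1/COP_R) = 82.15 × (1 + 1/0.369) = 304.8 K.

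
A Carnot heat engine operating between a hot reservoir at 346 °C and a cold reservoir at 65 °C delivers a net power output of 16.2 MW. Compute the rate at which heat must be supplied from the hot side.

T_H = 346 °C → 346 + 273.15 = 619.15 K.
T_C = 65 °C → 65 + 273.15 = 338.15 K.
For a reversible engine, η = 1 − T_C/T_H = 1 − 338.15/619.15 = 0.4538.
Q_H = W/η = 16.2/0.4538 = 35.69 MW.

Q̇_H ≈ 35.69 MW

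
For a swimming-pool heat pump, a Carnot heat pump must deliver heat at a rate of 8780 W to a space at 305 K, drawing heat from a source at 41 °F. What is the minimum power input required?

Ẇ_in ≈ 772.9 W

T_C = 41 °F → (41 − 32) × 5/9 = 5.00 °C = 278.15 K.
For a reversible heat pump, COP_HP = T_H/(T_H − T_C) = 305.00/26.85 = 11.3594.
W = Q_H/COP_HP = 8780/11.3594 = 772.9 W.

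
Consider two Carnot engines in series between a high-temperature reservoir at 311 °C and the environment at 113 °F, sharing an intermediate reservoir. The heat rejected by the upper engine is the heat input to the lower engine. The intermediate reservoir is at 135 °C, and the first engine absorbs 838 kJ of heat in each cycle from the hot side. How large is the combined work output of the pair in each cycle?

W_total ≈ 382 kJ

T_H = 311 °C → 311 + 273.15 = 584.15 K.
T_C = 113 °F → (113 − 32) × 5/9 = 45.00 °C = 318.15 K.
Two reversible stages in series are equivalent to a single Carnot engine between T_H and T_C, so η_total = 1 − T_C/T_H = 1 − 318.15/584.15 = 0.4554.
W_total = η_total · Q_H = 0.4554 × 838 = 382 kJ.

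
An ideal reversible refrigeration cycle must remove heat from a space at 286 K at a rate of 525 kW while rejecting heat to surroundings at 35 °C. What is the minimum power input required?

T_H = 35 °C → 35 + 273.15 = 308.15 K.
COP_R = T_C/(T_H − T_C) = 286.00/22.15 = 12.9120.
W = Q_C/COP_R = 525/12.9120 = 40.66 kW.

Ẇ_in ≈ 40.66 kW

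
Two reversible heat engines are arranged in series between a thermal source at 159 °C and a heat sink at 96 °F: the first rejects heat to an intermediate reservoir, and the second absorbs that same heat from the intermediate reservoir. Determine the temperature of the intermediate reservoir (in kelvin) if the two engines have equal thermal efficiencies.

T_H = 159 °C → 159 + 273.15 = 432.15 K.
T_C = 96 °F → (96 − 32) × 5/9 = 35.56 °C = 308.71 K.
Equal efficiencies require 1 − T_m/T_H = 1 − T_C/T_m, i.e. T_m/T_H = T_C/T_m, so T_m = √(T_H·T_C) = √(432.15 × 308.71) = 365.2 K.

T_m ≈ 365.2 K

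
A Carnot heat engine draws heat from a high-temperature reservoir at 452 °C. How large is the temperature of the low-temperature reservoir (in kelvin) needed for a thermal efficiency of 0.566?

T_C ≈ 314.7 K

T_H = 452 °C → 452 + 273.15 = 725.15 K.
From η = 1 − T_C/T_H, T_C = T_H·(1 − η) = 725.15 × (1 − 0.566) = 314.7 K.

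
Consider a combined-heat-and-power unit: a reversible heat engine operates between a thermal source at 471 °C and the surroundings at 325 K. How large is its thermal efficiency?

T_H = 471 °C → 471 + 273.15 = 744.15 K.
η_rev = 1 − T_C/T_H = 1 − 325.00/744.15 = 0.563.

η ≈ 0.563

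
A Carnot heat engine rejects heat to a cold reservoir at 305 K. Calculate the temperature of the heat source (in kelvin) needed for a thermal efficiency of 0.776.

From η = 1 − T_C/T_H, solving for T_H gives T_H = T_C/(1 − η) = 305.00/(1 − 0.776) = 1360 K.

T_H ≈ 1360 K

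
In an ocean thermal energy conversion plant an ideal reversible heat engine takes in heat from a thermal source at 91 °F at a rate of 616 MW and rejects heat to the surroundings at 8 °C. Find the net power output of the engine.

T_H = 91 °F → (91 − 32) × 5/9 = 32.78 °C = 305.93 K.
T_C = 8 °C → 8 + 273.15 = 281.15 K.
η_rev = 1 − T_C/T_H = 1 − 281.15/305.93 = 0.0810.
W = η·Q_H = 0.0810 × 616 = 49.89 MW.

Ẇ ≈ 49.89 MW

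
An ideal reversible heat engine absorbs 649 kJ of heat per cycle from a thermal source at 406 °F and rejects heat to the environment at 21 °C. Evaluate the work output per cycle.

W ≈ 252 kJ

T_H = 406 °F → (406 − 32) × 5/9 = 207.78 °C = 480.93 K.
T_C = 21 °C → 21 + 273.15 = 294.15 K.
Carnot efficiency: η = 1 − T_C/T_H = 1 − 294.15/480.93 = 0.3884.
W = η·Q_H = 0.3884 × 649 = 252 kJ.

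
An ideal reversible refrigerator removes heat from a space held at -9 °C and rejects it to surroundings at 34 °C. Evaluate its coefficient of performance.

COP_R ≈ 6.14

T_H = 34 °C → 34 + 273.15 = 307.15 K.
T_C = -9 °C → -9 + 273.15 = 264.15 K.
COP_R = T_C/(T_H − T_C) = 264.15/(307.15 − 264.15) = 6.14.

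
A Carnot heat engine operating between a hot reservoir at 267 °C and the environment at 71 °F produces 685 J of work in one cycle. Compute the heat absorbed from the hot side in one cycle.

Q_H ≈ 1510 J

T_H = 267 °C → 267 + 273.15 = 540.15 K.
T_C = 71 °F → (71 − 32) × 5/9 = 21.67 °C = 294.82 K.
For a reversible engine, η = 1 − T_C/T_H = 1 − 294.82/540.15 = 0.4542.
Q_H = W/η = 685/0.4542 = 1510 J.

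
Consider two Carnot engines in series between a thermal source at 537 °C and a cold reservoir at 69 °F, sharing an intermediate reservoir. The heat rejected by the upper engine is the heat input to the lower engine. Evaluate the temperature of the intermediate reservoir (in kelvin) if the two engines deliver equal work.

T_H = 537 °C → 537 + 273.15 = 810.15 K.
T_C = 69 °F → (69 − 32) × 5/9 = 20.56 °C = 293.71 K.
For reversible stages Q_m = Q_H·(T_m/T_H). Setting W₁ = Q_H(1 − T_m/T_H) equal to W₂ = Q_m(1 − T_C/T_m) = Q_H·(T_m − T_C)/T_H gives T_H − T_m = T_m − T_C, so T_m = (T_H + T_C)/2 = (810.15 + 293.71)/2 = 552 K.

T_m ≈ 552 K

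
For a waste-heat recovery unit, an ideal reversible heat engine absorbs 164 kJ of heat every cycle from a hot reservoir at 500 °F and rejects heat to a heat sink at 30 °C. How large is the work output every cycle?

T_H = 500 °F → (500 − 32) × 5/9 = 260.00 °C = 533.15 K.
T_C = 30 °C → 30 + 273.15 = 303.15 K.
Carnot efficiency: η = 1 − T_C/T_H = 1 − 303.15/533.15 = 0.4314.
W = η·Q_H = 0.4314 × 164 = 70.75 kJ.

W ≈ 70.75 kJ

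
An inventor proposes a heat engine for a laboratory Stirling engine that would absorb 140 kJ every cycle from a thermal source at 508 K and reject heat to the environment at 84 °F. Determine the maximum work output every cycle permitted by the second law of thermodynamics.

W_max ≈ 56.8 kJ

T_C = 84 °F → (84 − 32) × 5/9 = 28.89 °C = 302.04 K.
By the Carnot theorem, η_max = 1 − T_C/T_H = 1 − 302.04/508.00 = 0.4054.
W_max = η_max · Q_H = 0.4054 × 140 = 56.8 kJ.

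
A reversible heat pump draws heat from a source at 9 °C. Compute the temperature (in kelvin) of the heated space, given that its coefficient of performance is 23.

T_C = 9 °C → 9 + 273.15 = 282.15 K.
COP_HP = T_H/(T_H − T_C) ⇒ T_H = T_C·COP_HP/(COP_HP − 1) = 282.15 × 23/(23 − 1) = 295 K.

T_H ≈ 295 K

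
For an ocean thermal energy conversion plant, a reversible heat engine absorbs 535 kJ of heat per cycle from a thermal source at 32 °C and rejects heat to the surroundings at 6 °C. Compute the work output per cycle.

W ≈ 45.6 kJ

T_H = 32 °C → 32 + 273.15 = 305.15 K.
T_C = 6 °C → 6 + 273.15 = 279.15 K.
Carnot efficiency: η = 1 − T_C/T_H = 1 − 279.15/305.15 = 0.0852.
W = η·Q_H = 0.0852 × 535 = 45.6 kJ.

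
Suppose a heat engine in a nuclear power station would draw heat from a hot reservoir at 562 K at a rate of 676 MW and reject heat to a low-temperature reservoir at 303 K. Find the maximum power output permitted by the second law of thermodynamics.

By the Carnot theorem, η_max = 1 − T_C/T_H = 1 − 303.00/562.00 = 0.4609.
W_max = η_max · Q_H = 0.4609 × 676 = 312 MW.

Ẇ_max ≈ 312 MW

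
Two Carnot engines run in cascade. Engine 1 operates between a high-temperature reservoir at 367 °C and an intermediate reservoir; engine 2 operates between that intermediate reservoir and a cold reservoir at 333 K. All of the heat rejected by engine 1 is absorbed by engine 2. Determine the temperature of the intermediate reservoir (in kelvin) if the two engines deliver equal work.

T_m ≈ 487 K

T_H = 367 °C → 367 + 273.15 = 640.15 K.
For reversible stages Q_m = Q_H·(T_m/T_H). Setting W₁ = Q_H(1 − T_m/T_H) equal to W₂ = Q_m(1 − T_C/T_m) = Q_H·(T_m − T_C)/T_H gives T_H − T_m = T_m − T_C, so T_m = (T_H + T_C)/2 = (640.15 + 333.00)/2 = 487 K.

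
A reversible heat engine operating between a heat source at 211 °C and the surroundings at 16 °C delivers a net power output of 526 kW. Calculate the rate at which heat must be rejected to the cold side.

Q̇_C ≈ 780 kW

T_H = 211 °C → 211 + 273.15 = 484.15 K.
T_C = 16 °C → 16 + 273.15 = 289.15 K.
For a reversible engine, η = 1 − T_C/T_H = 1 − 289.15/484.15 = 0.4028.
Since Q_C/Q_H = T_C/T_H and Q_H = W/η, Q_C = W·T_C/(T_H − T_C) = 526 × 289.15/195.00 = 780 kW.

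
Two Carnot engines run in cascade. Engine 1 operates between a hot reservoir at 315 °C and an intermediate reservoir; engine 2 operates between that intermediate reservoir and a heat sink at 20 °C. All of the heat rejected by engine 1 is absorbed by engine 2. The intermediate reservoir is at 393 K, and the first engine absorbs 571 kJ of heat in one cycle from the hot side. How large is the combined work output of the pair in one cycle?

T_H = 315 °C → 315 + 273.15 = 588.15 K.
T_C = 20 °C → 20 + 273.15 = 293.15 K.
Two reversible stages in series are equivalent to a single Carnot engine between T_H and T_C, so η_total = 1 − T_C/T_H = 1 − 293.15/588.15 = 0.5016.
W_total = η_total · Q_H = 0.5016 × 571 = 286.4 kJ.

W_total ≈ 286.4 kJ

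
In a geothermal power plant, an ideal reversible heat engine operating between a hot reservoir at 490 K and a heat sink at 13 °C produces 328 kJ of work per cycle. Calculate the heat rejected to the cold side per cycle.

Q_C ≈ 460.4 kJ

T_C = 13 °C → 13 + 273.15 = 286.15 K.
The Carnot efficiency is η = 1 − T_C/T_H = 1 − 286.15/490.00 = 0.4160.
Since Q_C/Q_H = T_C/T_H and Q_H = W/η, Q_C = W·T_C/(T_H − T_C) = 328 × 286.15/203.85 = 460.4 kJ.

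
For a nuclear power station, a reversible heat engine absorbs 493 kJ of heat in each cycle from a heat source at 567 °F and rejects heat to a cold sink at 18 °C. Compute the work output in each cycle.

T_H = 567 °F → (567 − 32) × 5/9 = 297.22 °C = 570.37 K.
T_C = 18 °C → 18 + 273.15 = 291.15 K.
For a reversible engine, η = 1 − T_C/T_H = 1 − 291.15/570.37 = 0.4895.
W = η·Q_H = 0.4895 × 493 = 241.3 kJ.

W ≈ 241.3 kJ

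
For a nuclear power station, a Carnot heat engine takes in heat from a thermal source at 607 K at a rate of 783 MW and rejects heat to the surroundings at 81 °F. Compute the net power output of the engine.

T_C = 81 °F → (81 − 32) × 5/9 = 27.22 °C = 300.37 K.
Since the cycle is reversible, η = 1 − T_C/T_H = 1 − 300.37/607.00 = 0.5052.
W = η·Q_H = 0.5052 × 783 = 396 MW.

Ẇ ≈ 396 MW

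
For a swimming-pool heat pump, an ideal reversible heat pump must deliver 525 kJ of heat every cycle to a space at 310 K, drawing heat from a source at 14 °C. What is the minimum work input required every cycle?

W_in ≈ 38.7 kJ

T_C = 14 °C → 14 + 273.15 = 287.15 K.
The Carnot heat-pump COP is COP_HP = T_H/(T_H − T_C) = 310.00/22.85 = 13.5667.
W = Q_H/COP_HP = 525/13.5667 = 38.7 kJ.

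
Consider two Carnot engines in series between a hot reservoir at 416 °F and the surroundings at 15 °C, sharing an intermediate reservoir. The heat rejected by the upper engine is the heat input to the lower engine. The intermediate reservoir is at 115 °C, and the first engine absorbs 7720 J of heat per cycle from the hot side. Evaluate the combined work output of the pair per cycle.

W_total ≈ 3150 J

T_H = 416 °F → (416 − 32) × 5/9 = 213.33 °C = 486.48 K.
T_C = 15 °C → 15 + 273.15 = 288.15 K.
Two reversible stages in series are equivalent to a single Carnot engine between T_H and T_C, so η_total = 1 − T_C/T_H = 1 − 288.15/486.48 = 0.4077.
W_total = η_total · Q_H = 0.4077 × 7720 = 3150 J.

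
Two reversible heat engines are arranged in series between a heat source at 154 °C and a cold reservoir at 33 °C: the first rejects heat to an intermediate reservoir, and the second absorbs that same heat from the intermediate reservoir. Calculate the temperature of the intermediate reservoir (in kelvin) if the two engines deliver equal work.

T_m ≈ 367 K

T_H = 154 °C → 154 + 273.15 = 427.15 K.
T_C = 33 °C → 33 + 273.15 = 306.15 K.
For reversible stages Q_m = Q_H·(T_m/T_H). Setting W₁ = Q_H(1 − T_m/T_H) equal to W₂ = Q_m(1 − T_C/T_m) = Q_H·(T_m − T_C)/T_H gives T_H − T_m = T_m − T_C, so T_m = (T_H + T_C)/2 = (427.15 + 306.15)/2 = 367 K.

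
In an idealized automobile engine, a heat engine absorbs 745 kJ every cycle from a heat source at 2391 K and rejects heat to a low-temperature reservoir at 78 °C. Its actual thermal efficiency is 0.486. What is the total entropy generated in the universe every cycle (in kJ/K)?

ΔS_univ ≈ 0.779 kJ/K

T_C = 78 °C → 78 + 273.15 = 351.15 K.
W = η·Q_H = 0.486 × 745 = 362.1 kJ, so Q_C = Q_H − W = 382.9 kJ.
Reservoir entropy changes: ΔS_H = −Q_H/T_H = −745/2391.00 = -0.3116 kJ/K and ΔS_C = +Q_C/T_C = 382.9/351.15 = 1.091 kJ/K.
ΔS_univ = −Q_H/T_H + Q_C/T_C = 0.779 kJ/K (> 0, since η = 0.486 < η_Carnot = 0.853).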